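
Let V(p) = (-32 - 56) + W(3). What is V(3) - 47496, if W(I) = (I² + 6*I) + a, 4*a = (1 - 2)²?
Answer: -190227/4 ≈ -47557.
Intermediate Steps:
a = ¼ (a = (1 - 2)²/4 = (¼)*(-1)² = (¼)*1 = ¼ ≈ 0.25000)
W(I) = ¼ + I² + 6*I (W(I) = (I² + 6*I) + ¼ = ¼ + I² + 6*I)
V(p) = -243/4 (V(p) = (-32 - 56) + (¼ + 3² + 6*3) = -88 + (¼ + 9 + 18) = -88 + 109/4 = -243/4)
V(3) - 47496 = -243/4 - 47496 = -190227/4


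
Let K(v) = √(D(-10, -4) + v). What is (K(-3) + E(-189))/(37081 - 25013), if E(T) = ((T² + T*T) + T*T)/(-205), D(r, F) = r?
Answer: -15309/353420 + I*√13/12068 ≈ -0.043317 + 0.00029877*I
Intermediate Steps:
K(v) = √(-10 + v)
E(T) = -3*T²/205 (E(T) = ((T² + T²) + T²)*(-1/205) = (2*T² + T²)*(-1/205) = (3*T²)*(-1/205) = -3*T²/205)
(K(-3) + E(-189))/(37081 - 25013) = (√(-10 - 3) - 3/205*(-189)²)/(37081 - 25013) = (√(-13) - 3/205*35721)/12068 = (I*√13 - 107163/205)*(1/12068) = (-107163/205 + I*√13)*(1/12068) = -15309/353420 + I*√13/12068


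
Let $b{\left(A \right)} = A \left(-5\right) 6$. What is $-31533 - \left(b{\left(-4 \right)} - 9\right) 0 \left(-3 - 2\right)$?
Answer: $-31533$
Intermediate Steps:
$b{\left(A \right)} = - 30 A$ ($b{\left(A \right)} = - 5 A 6 = - 30 A$)
$-31533 - \left(b{\left(-4 \right)} - 9\right) 0 \left(-3 - 2\right) = -31533 - \left(\left(-30\right) \left(-4\right) - 9\right) 0 \left(-3 - 2\right) = -31533 - \left(120 - 9\right) 0 \left(-5\right) = -31533 - 111 \cdot 0 = -31533 - 0 = -31533 + 0 = -31533$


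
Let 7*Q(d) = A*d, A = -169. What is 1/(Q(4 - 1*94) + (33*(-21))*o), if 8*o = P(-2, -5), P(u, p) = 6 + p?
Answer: 56/116829 ≈ 0.00047933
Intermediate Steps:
o = ⅛ (o = (6 - 5)/8 = (⅛)*1 = ⅛ ≈ 0.12500)
Q(d) = -169*d/7 (Q(d) = (-169*d)/7 = -169*d/7)
1/(Q(4 - 1*94) + (33*(-21))*o) = 1/(-169*(4 - 1*94)/7 + (33*(-21))*(⅛)) = 1/(-169*(4 - 94)/7 - 693*⅛) = 1/(-169/7*(-90) - 693/8) = 1/(15210/7 - 693/8) = 1/(116829/56) = 56/116829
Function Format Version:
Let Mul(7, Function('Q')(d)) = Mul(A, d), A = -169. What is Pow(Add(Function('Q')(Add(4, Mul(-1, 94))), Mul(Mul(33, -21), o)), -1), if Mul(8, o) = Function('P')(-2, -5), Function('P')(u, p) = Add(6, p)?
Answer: Rational(56, 116829) ≈ 0.00047933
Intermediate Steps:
o = Rational(1, 8) (o = Mul(Rational(1, 8), Add(6, -5)) = Mul(Rational(1, 8), 1) = Rational(1, 8) ≈ 0.12500)
Function('Q')(d) = Mul(Rational(-169, 7), d) (Function('Q')(d) = Mul(Rational(1, 7), Mul(-169, d)) = Mul(Rational(-169, 7), d))
Pow(Add(Function('Q')(Add(4, Mul(-1, 94))), Mul(Mul(33, -21), o)), -1) = Pow(Add(Mul(Rational(-169, 7), Add(4, Mul(-1, 94))), Mul(Mul(33, -21), Rational(1, 8))), -1) = Pow(Add(Mul(Rational(-169, 7), Add(4, -94)), Mul(-693, Rational(1, 8))), -1) = Pow(Add(Mul(Rational(-169, 7), -90), Rational(-693, 8)), -1) = Pow(Add(Rational(15210, 7), Rational(-693, 8)), -1) = Pow(Rational(116829, 56), -1) = Rational(56, 116829)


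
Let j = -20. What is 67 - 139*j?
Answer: 2847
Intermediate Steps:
67 - 139*j = 67 - 139*(-20) = 67 + 2780 = 2847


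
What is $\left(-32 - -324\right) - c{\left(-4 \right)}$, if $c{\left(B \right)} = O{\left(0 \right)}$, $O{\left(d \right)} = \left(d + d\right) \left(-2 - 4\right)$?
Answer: $292$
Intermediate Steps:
$O{\left(d \right)} = - 12 d$ ($O{\left(d \right)} = 2 d \left(-6\right) = - 12 d$)
$c{\left(B \right)} = 0$ ($c{\left(B \right)} = \left(-12\right) 0 = 0$)
$\left(-32 - -324\right) - c{\left(-4 \right)} = \left(-32 - -324\right) - 0 = \left(-32 + 324\right) + 0 = 292 + 0 = 292$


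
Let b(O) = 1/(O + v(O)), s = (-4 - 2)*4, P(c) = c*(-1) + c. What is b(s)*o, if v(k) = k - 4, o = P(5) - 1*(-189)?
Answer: -189/52 ≈ -3.6346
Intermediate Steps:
P(c) = 0 (P(c) = -c + c = 0)
s = -24 (s = -6*4 = -24)
o = 189 (o = 0 - 1*(-189) = 0 + 189 = 189)
v(k) = -4 + k
b(O) = 1/(-4 + 2*O) (b(O) = 1/(O + (-4 + O)) = 1/(-4 + 2*O))
b(s)*o = (1/(2*(-2 - 24)))*189 = ((½)/(-26))*189 = ((½)*(-1/26))*189 = -1/52*189 = -189/52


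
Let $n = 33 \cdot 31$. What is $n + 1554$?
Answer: $2577$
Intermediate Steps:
$n = 1023$
$n + 1554 = 1023 + 1554 = 2577$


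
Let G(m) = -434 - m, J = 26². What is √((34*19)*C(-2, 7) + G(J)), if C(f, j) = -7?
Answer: 16*I*√22 ≈ 75.047*I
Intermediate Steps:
J = 676
√((34*19)*C(-2, 7) + G(J)) = √((34*19)*(-7) + (-434 - 1*676)) = √(646*(-7) + (-434 - 676)) = √(-4522 - 1110) = √(-5632) = 16*I*√22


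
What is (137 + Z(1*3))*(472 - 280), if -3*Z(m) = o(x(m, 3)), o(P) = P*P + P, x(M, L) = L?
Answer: 25536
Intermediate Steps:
o(P) = P + P**2 (o(P) = P**2 + P = P + P**2)
Z(m) = -4 (Z(m) = -(1 + 3) = -4)
(137 + Z(1*3))*(472 - 280) = (137 - 4)*(472 - 280) = 133*192 = 25536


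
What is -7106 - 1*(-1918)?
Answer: -5188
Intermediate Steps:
-7106 - 1*(-1918) = -7106 + 1918 = -5188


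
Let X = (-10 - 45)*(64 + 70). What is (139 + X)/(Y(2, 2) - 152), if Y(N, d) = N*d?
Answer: 7231/148 ≈ 48.858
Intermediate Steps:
X = -7370 (X = -55*134 = -7370)
(139 + X)/(Y(2, 2) - 152) = (139 - 7370)/(2*2 - 152) = -7231/(4 - 152) = -7231/(-148) = -1/148*(-7231) = 7231/148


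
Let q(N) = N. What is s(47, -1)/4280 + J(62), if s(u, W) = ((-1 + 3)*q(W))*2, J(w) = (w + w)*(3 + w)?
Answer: 8624199/1070 ≈ 8060.0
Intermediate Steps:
J(w) = 2*w*(3 + w) (J(w) = (2*w)*(3 + w) = 2*w*(3 + w))
s(u, W) = 4*W (s(u, W) = ((-1 + 3)*W)*2 = (2*W)*2 = 4*W)
s(47, -1)/4280 + J(62) = (4*(-1))/4280 + 2*62*(3 + 62) = -4*1/4280 + 2*62*65 = -1/1070 + 8060 = 8624199/1070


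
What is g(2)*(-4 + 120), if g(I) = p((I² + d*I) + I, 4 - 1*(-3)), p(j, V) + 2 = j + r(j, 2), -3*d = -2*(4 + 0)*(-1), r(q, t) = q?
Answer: -232/3 ≈ -77.333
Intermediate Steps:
d = -8/3 (d = -(-2*(4 + 0))*(-1)/3 = -(-2*4)*(-1)/3 = -(-8)*(-1)/3 = -⅓*8 = -8/3 ≈ -2.6667)
p(j, V) = -2 + 2*j (p(j, V) = -2 + (j + j) = -2 + 2*j)
g(I) = -2 + 2*I² - 10*I/3 (g(I) = -2 + 2*((I² - 8*I/3) + I) = -2 + 2*(I² - 5*I/3) = -2 + (2*I² - 10*I/3) = -2 + 2*I² - 10*I/3)
g(2)*(-4 + 120) = (-2 + (⅔)*2*(-5 + 3*2))*(-4 + 120) = (-2 + (⅔)*2*(-5 + 6))*116 = (-2 + (⅔)*2*1)*116 = (-2 + 4/3)*116 = -⅔*116 = -232/3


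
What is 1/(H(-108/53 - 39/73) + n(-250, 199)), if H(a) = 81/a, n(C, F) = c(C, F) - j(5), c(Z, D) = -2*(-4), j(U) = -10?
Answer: -3317/44757 ≈ -0.074111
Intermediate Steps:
c(Z, D) = 8
n(C, F) = 18 (n(C, F) = 8 - 1*(-10) = 8 + 10 = 18)
1/(H(-108/53 - 39/73) + n(-250, 199)) = 1/(81/(-108/53 - 39/73) + 18) = 1/(81/(-9951/3869) + 18) = 1/(81*(-3869/9951) + 18) = 1/(-104463/3317 + 18) = 1/(-44757/3317) = -3317/44757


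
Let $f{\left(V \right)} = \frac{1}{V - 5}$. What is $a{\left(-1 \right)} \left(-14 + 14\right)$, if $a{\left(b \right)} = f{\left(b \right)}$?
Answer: $0$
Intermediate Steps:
$f{\left(V \right)} = \frac{1}{-5 + V}$
$a{\left(b \right)} = \frac{1}{-5 + b}$
$a{\left(-1 \right)} \left(-14 + 14\right) = \frac{-14 + 14}{-5 - 1} = \frac{1}{-6} \cdot 0 = \left(- \frac{1}{6}\right) 0 = 0$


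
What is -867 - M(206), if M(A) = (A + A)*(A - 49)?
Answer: -65551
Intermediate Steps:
M(A) = 2*A*(-49 + A) (M(A) = (2*A)*(-49 + A) = 2*A*(-49 + A))
-867 - M(206) = -867 - 2*206*(-49 + 206) = -867 - 2*206*157 = -867 - 1*64684 = -867 - 64684 = -65551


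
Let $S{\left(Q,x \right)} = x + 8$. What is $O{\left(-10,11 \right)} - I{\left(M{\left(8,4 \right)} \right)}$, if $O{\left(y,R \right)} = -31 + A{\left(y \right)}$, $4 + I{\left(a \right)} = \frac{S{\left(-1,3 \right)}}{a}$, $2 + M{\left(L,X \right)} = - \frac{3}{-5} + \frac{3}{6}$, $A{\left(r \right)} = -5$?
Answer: $- \frac{178}{9} \approx -19.778$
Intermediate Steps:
$S{\left(Q,x \right)} = 8 + x$
$M{\left(L,X \right)} = - \frac{9}{10}$ ($M{\left(L,X \right)} = -2 + \left(- \frac{3}{-5} + \frac{3}{6}\right) = -2 + \left(\left(-3\right) \left(- \frac{1}{5}\right) + 3 \cdot \frac{1}{6}\right) = -2 + \left(\frac{3}{5} + \frac{1}{2}\right) = -2 + \frac{11}{10} = - \frac{9}{10}$)
$I{\left(a \right)} = -4 + \frac{11}{a}$ ($I{\left(a \right)} = -4 + \frac{8 + 3}{a} = -4 + \frac{11}{a}$)
$O{\left(y,R \right)} = -36$ ($O{\left(y,R \right)} = -31 - 5 = -36$)
$O{\left(-10,11 \right)} - I{\left(M{\left(8,4 \right)} \right)} = -36 - \left(-4 + \frac{11}{- \frac{9}{10}}\right) = -36 - \left(-4 + 11 \left(- \frac{10}{9}\right)\right) = -36 - \left(-4 - \frac{110}{9}\right) = -36 - - \frac{146}{9} = -36 + \frac{146}{9} = - \frac{178}{9}$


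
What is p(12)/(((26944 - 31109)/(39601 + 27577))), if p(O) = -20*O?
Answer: 3224544/833 ≈ 3871.0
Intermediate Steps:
p(12)/(((26944 - 31109)/(39601 + 27577))) = (-20*12)/(((26944 - 31109)/(39601 + 27577))) = -240/((-4165/67178)) = -240/((-4165*1/67178)) = -240/(-4165/67178) = -240*(-67178/4165) = 3224544/833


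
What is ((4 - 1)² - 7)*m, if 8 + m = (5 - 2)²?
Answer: 2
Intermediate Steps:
m = 1 (m = -8 + (5 - 2)² = -8 + 3² = -8 + 9 = 1)
((4 - 1)² - 7)*m = ((4 - 1)² - 7)*1 = (3² - 7)*1 = (9 - 7)*1 = 2*1 = 2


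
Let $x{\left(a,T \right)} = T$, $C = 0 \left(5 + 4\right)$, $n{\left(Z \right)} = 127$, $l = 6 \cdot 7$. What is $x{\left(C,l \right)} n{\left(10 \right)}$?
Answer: $5334$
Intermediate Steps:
$l = 42$
$C = 0$ ($C = 0 \cdot 9 = 0$)
$x{\left(C,l \right)} n{\left(10 \right)} = 42 \cdot 127 = 5334$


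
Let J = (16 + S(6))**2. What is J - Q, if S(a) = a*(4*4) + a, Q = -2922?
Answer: 16846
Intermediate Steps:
S(a) = 17*a (S(a) = a*16 + a = 16*a + a = 17*a)
J = 13924 (J = (16 + 17*6)**2 = (16 + 102)**2 = 118**2 = 13924)
J - Q = 13924 - 1*(-2922) = 13924 + 2922 = 16846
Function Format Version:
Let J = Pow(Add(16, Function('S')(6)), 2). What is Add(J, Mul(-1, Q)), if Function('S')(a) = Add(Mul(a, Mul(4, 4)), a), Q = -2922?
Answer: 16846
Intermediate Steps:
Function('S')(a) = Mul(17, a) (Function('S')(a) = Add(Mul(a, 16), a) = Add(Mul(16, a), a) = Mul(17, a))
J = 13924 (J = Pow(Add(16, Mul(17, 6)), 2) = Pow(Add(16, 102), 2) = Pow(118, 2) = 13924)
Add(J, Mul(-1, Q)) = Add(13924, Mul(-1, -2922)) = Add(13924, 2922) = 16846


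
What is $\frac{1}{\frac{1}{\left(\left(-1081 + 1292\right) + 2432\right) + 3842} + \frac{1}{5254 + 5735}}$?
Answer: $\frac{71263665}{17474} \approx 4078.3$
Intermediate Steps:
$\frac{1}{\frac{1}{\left(\left(-1081 + 1292\right) + 2432\right) + 3842} + \frac{1}{5254 + 5735}} = \frac{1}{\frac{1}{\left(211 + 2432\right) + 3842} + \frac{1}{10989}} = \frac{1}{\frac{1}{2643 + 3842} + \frac{1}{10989}} = \frac{1}{\frac{1}{6485} + \frac{1}{10989}} = \frac{1}{\frac{17474}{71263665}} = \frac{71263665}{17474}$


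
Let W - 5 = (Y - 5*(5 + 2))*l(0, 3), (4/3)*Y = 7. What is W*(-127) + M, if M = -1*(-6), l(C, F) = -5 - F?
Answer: -30855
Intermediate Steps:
Y = 21/4 (Y = (3/4)*7 = 21/4 ≈ 5.2500)
M = 6
W = 243 (W = 5 + (21/4 - 5*(5 + 2))*(-5 - 1*3) = 5 + (21/4 - 5*7)*(-5 - 3) = 5 + (21/4 - 35)*(-8) = 5 - 119/4*(-8) = 5 + 238 = 243)
W*(-127) + M = 243*(-127) + 6 = -30861 + 6 = -30855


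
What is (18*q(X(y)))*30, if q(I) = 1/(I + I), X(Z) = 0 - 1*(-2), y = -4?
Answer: 135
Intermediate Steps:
X(Z) = 2 (X(Z) = 0 + 2 = 2)
q(I) = 1/(2*I)
(18*q(X(y)))*30 = (18*((½)/2))*30 = (18*((½)*(½)))*30 = (18*(¼))*30 = (9/2)*30 = 135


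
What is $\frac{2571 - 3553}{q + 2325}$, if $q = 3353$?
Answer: $- \frac{491}{2839} \approx -0.17295$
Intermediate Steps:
$\frac{2571 - 3553}{q + 2325} = \frac{2571 - 3553}{3353 + 2325} = - \frac{982}{5678} = \left(-982\right) \frac{1}{5678} = - \frac{491}{2839}$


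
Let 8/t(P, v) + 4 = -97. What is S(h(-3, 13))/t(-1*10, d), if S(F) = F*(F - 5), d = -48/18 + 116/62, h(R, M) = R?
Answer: -303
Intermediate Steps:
d = -74/93 (d = -48*1/18 + 116*(1/62) = -8/3 + 58/31 = -74/93 ≈ -0.79570)
t(P, v) = -8/101 (t(P, v) = 8/(-4 - 97) = 8/(-101) = 8*(-1/101) = -8/101)
S(F) = F*(-5 + F)
S(h(-3, 13))/t(-1*10, d) = (-3*(-5 - 3))/(-8/101) = -3*(-8)*(-101/8) = 24*(-101/8) = -303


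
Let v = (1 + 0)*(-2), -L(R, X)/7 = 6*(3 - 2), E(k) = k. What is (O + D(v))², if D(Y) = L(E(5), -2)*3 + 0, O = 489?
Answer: 131769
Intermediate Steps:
L(R, X) = -42 (L(R, X) = -42*(3 - 2) = -42)
v = -2 (v = 1*(-2) = -2)
D(Y) = -126 (D(Y) = -42*3 + 0 = -126 + 0 = -126)
(O + D(v))² = (489 - 126)² = 363² = 131769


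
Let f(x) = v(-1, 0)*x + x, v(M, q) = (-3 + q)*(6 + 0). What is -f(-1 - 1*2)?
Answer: -51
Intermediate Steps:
v(M, q) = -18 + 6*q (v(M, q) = (-3 + q)*6 = -18 + 6*q)
f(x) = -17*x (f(x) = (-18 + 6*0)*x + x = (-18 + 0)*x + x = -18*x + x = -17*x)
-f(-1 - 1*2) = -(-17)*(-1 - 1*2) = -(-17)*(-1 - 2) = -(-17)*(-3) = -1*51 = -51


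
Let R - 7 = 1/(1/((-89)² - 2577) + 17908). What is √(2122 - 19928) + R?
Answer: 669907815/95700353 + I*√17806 ≈ 7.0001 + 133.44*I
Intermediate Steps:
R = 669907815/95700353 (R = 7 + 1/(1/((-89)² - 2577) + 17908) = 7 + 1/(1/(7921 - 2577) + 17908) = 7 + 1/(1/5344 + 17908) = 7 + 1/(95700353/5344) = 7 + 5344/95700353 = 669907815/95700353 ≈ 7.0001)
√(2122 - 19928) + R = √(2122 - 19928) + 669907815/95700353 = √(-17806) + 669907815/95700353 = I*√17806 + 669907815/95700353 = 669907815/95700353 + I*√17806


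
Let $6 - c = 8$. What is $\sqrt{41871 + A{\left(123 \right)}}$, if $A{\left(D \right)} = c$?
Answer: $\sqrt{41869} \approx 204.62$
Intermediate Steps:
$c = -2$ ($c = 6 - 8 = -2$)
$A{\left(D \right)} = -2$
$\sqrt{41871 + A{\left(123 \right)}} = \sqrt{41871 - 2} = \sqrt{41869}$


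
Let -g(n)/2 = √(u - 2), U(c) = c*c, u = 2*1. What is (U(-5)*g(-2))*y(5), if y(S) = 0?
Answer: 0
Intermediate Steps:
u = 2
U(c) = c²
g(n) = 0 (g(n) = -2*√(2 - 2) = -2*√0 = -2*0 = 0)
(U(-5)*g(-2))*y(5) = ((-5)²*0)*0 = (25*0)*0 = 0*0 = 0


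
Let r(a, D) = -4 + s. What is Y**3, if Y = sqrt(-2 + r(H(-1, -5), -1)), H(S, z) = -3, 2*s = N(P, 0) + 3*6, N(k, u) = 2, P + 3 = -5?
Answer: 8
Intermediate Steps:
P = -8 (P = -3 - 5 = -8)
s = 10 (s = (2 + 3*6)/2 = (2 + 18)/2 = (1/2)*20 = 10)
r(a, D) = 6 (r(a, D) = -4 + 10 = 6)
Y = 2 (Y = sqrt(-2 + 6) = sqrt(4) = 2)
Y**3 = 2**3 = 8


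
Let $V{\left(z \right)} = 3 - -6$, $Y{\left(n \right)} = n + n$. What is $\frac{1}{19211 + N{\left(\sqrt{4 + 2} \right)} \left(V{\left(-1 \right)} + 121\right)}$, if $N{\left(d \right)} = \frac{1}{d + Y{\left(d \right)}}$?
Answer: $\frac{518697}{9964679617} - \frac{195 \sqrt{6}}{9964679617} \approx 5.2006 \cdot 10^{-5}$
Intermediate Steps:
$Y{\left(n \right)} = 2 n$
$V{\left(z \right)} = 9$ ($V{\left(z \right)} = 3 + 6 = 9$)
$N{\left(d \right)} = \frac{1}{3 d}$ ($N{\left(d \right)} = \frac{1}{d + 2 d} = \frac{1}{3 d}$)
$\frac{1}{19211 + N{\left(\sqrt{4 + 2} \right)} \left(V{\left(-1 \right)} + 121\right)} = \frac{1}{19211 + \frac{1}{3 \sqrt{4 + 2}} \left(9 + 121\right)} = \frac{1}{19211 + \frac{1}{3 \sqrt{6}} \cdot 130} = \frac{1}{19211 + \frac{\frac{1}{6} \sqrt{6}}{3} \cdot 130} = \frac{1}{19211 + \frac{\sqrt{6}}{18} \cdot 130} = \frac{1}{19211 + \frac{65 \sqrt{6}}{9}}$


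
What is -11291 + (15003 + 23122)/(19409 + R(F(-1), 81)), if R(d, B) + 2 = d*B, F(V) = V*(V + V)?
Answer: -220915454/19569 ≈ -11289.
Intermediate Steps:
F(V) = 2*V² (F(V) = V*(2*V) = 2*V²)
R(d, B) = -2 + B*d (R(d, B) = -2 + d*B = -2 + B*d)
-11291 + (15003 + 23122)/(19409 + R(F(-1), 81)) = -11291 + (15003 + 23122)/(19409 + (-2 + 81*(2*(-1)²))) = -11291 + 38125/(19409 + (-2 + 81*(2*1))) = -11291 + 38125/(19409 + (-2 + 81*2)) = -11291 + 38125/(19409 + (-2 + 162)) = -11291 + 38125/(19409 + 160) = -11291 + 38125/19569 = -220915454/19569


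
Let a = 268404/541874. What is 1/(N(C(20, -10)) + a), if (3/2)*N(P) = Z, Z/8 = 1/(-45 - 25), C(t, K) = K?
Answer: 28448385/11923714 ≈ 2.3859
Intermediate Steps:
Z = -4/35 (Z = 8/(-45 - 25) = 8/(-70) = 8*(-1/70) = -4/35 ≈ -0.11429)
a = 134202/270937 (a = 268404*(1/541874) = 134202/270937 ≈ 0.49533)
N(P) = -8/105 (N(P) = (⅔)*(-4/35) = -8/105)
1/(N(C(20, -10)) + a) = 1/(-8/105 + 134202/270937) = 1/(11923714/28448385) = 28448385/11923714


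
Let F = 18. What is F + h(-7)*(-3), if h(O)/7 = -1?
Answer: 39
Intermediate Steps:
h(O) = -7 (h(O) = 7*(-1) = -7)
F + h(-7)*(-3) = 18 - 7*(-3) = 18 + 21 = 39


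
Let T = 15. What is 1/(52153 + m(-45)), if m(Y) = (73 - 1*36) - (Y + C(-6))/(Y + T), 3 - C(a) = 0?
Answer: 5/260943 ≈ 1.9161e-5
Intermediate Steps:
C(a) = 3 (C(a) = 3 - 1*0 = 3 + 0 = 3)
m(Y) = 37 - (3 + Y)/(15 + Y) (m(Y) = (73 - 1*36) - (Y + 3)/(Y + 15) = (73 - 36) - (3 + Y)/(15 + Y) = 37 - (3 + Y)/(15 + Y))
1/(52153 + m(-45)) = 1/(52153 + 12*(46 + 3*(-45))/(15 - 45)) = 1/(52153 + 12*(46 - 135)/(-30)) = 1/(52153 + 12*(-1/30)*(-89)) = 1/(52153 + 178/5) = 1/(260943/5) = 5/260943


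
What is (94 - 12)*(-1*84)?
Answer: -6888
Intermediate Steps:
(94 - 12)*(-1*84) = 82*(-84) = -6888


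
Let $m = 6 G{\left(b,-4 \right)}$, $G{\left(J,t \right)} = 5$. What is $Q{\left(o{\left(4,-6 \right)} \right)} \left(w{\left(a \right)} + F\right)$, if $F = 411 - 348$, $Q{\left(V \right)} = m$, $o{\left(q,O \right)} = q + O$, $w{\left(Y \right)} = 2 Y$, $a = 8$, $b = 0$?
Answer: $2370$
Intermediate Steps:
$m = 30$ ($m = 6 \cdot 5 = 30$)
$o{\left(q,O \right)} = O + q$
$Q{\left(V \right)} = 30$
$F = 63$ ($F = 411 - 348 = 63$)
$Q{\left(o{\left(4,-6 \right)} \right)} \left(w{\left(a \right)} + F\right) = 30 \left(2 \cdot 8 + 63\right) = 30 \left(16 + 63\right) = 30 \cdot 79 = 2370$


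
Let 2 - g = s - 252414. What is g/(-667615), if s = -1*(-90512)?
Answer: -161904/667615 ≈ -0.24251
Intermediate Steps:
s = 90512
g = 161904 (g = 2 - (90512 - 252414) = 2 - 1*(-161902) = 2 + 161902 = 161904)
g/(-667615) = 161904/(-667615) = 161904*(-1/667615) = -161904/667615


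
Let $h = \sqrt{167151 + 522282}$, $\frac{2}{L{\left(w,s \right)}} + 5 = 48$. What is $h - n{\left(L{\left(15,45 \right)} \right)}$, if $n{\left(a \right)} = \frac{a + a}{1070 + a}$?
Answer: $- \frac{1}{11503} + \sqrt{689433} \approx 830.32$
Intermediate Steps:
$L{\left(w,s \right)} = \frac{2}{43}$ ($L{\left(w,s \right)} = \frac{2}{-5 + 48} = \frac{2}{43}$)
$n{\left(a \right)} = \frac{2 a}{1070 + a}$
$h = \sqrt{689433} \approx 830.32$
$h - n{\left(L{\left(15,45 \right)} \right)} = \sqrt{689433} - 2 \cdot \frac{2}{43} \frac{1}{1070 + \frac{2}{43}} = \sqrt{689433} - 2 \cdot \frac{2}{43} \frac{1}{\frac{46012}{43}} = \sqrt{689433} - 2 \cdot \frac{2}{43} \cdot \frac{43}{46012} = \sqrt{689433} - \frac{1}{11503} = - \frac{1}{11503} + \sqrt{689433}$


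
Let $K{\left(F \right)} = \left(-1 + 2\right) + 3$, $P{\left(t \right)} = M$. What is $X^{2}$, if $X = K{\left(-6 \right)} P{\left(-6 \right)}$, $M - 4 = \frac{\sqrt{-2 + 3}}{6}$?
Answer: $\frac{2500}{9} \approx 277.78$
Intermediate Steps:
$M = \frac{25}{6}$ ($M = 4 + \frac{\sqrt{-2 + 3}}{6} = 4 + \sqrt{1} \cdot \frac{1}{6} = 4 + 1 \cdot \frac{1}{6} = 4 + \frac{1}{6} = \frac{25}{6} \approx 4.1667$)
$P{\left(t \right)} = \frac{25}{6}$
$K{\left(F \right)} = 4$ ($K{\left(F \right)} = 1 + 3 = 4$)
$X = \frac{50}{3}$ ($X = 4 \cdot \frac{25}{6} = \frac{50}{3} \approx 16.667$)
$X^{2} = \left(\frac{50}{3}\right)^{2} = \frac{2500}{9}$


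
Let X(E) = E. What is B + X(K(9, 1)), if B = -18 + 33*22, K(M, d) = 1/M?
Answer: 6373/9 ≈ 708.11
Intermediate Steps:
B = 708 (B = -18 + 726 = 708)
B + X(K(9, 1)) = 708 + 1/9 = 708 + ⅑ = 6373/9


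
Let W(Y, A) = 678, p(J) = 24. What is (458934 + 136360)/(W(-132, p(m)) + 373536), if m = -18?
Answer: 297647/187107 ≈ 1.5908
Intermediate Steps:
(458934 + 136360)/(W(-132, p(m)) + 373536) = (458934 + 136360)/(678 + 373536) = 595294/374214 = 595294*(1/374214) = 297647/187107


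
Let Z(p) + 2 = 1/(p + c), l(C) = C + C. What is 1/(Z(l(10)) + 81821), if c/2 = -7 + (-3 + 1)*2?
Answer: 2/163637 ≈ 1.2222e-5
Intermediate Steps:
l(C) = 2*C
c = -22 (c = 2*(-7 + (-3 + 1)*2) = 2*(-7 - 2*2) = 2*(-7 - 4) = 2*(-11) = -22)
Z(p) = -2 + 1/(-22 + p) (Z(p) = -2 + 1/(p - 22) = -2 + 1/(-22 + p))
1/(Z(l(10)) + 81821) = 1/((45 - 4*10)/(-22 + 2*10) + 81821) = 1/((45 - 2*20)/(-22 + 20) + 81821) = 1/((45 - 40)/(-2) + 81821) = 1/(-1/2*5 + 81821) = 1/(-5/2 + 81821) = 1/(163637/2) = 2/163637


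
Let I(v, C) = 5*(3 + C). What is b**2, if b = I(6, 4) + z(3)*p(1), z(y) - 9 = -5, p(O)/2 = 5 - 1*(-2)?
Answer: 8281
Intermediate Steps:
p(O) = 14 (p(O) = 2*(5 - 1*(-2)) = 2*(5 + 2) = 2*7 = 14)
z(y) = 4 (z(y) = 9 - 5 = 4)
I(v, C) = 15 + 5*C
b = 91 (b = (15 + 5*4) + 4*14 = (15 + 20) + 56 = 35 + 56 = 91)
b**2 = 91**2 = 8281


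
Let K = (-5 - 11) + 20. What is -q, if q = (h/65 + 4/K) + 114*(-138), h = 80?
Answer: 204487/13 ≈ 15730.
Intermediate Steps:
K = 4 (K = -16 + 20 = 4)
q = -204487/13 (q = (80/65 + 4/4) + 114*(-138) = (80*(1/65) + 4*(¼)) - 15732 = (16/13 + 1) - 15732 = 29/13 - 15732 = -204487/13 ≈ -15730.)
-q = -1*(-204487/13) = 204487/13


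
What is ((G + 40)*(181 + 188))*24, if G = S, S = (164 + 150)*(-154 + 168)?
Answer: 39285216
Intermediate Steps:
S = 4396 (S = 314*14 = 4396)
G = 4396
((G + 40)*(181 + 188))*24 = ((4396 + 40)*(181 + 188))*24 = (4436*369)*24 = 1636884*24 = 39285216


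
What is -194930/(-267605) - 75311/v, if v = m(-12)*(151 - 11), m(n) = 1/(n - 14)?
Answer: 52402089423/3746470 ≈ 13987.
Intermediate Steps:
m(n) = 1/(-14 + n)
v = -70/13 (v = (151 - 11)/(-14 - 12) = 140/(-26) = -1/26*140 = -70/13 ≈ -5.3846)
-194930/(-267605) - 75311/v = -194930/(-267605) - 75311/(-70/13) = -194930*(-1/267605) - 75311*(-13/70) = 38986/53521 + 979043/70 = 52402089423/3746470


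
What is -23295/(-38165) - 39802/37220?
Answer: -65200343/142050130 ≈ -0.45900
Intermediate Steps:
-23295/(-38165) - 39802/37220 = -23295*(-1/38165) - 39802*1/37220 = 4659/7633 - 19901/18610 = -65200343/142050130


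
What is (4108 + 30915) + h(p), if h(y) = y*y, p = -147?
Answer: 56632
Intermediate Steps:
h(y) = y**2
(4108 + 30915) + h(p) = (4108 + 30915) + (-147)**2 = 35023 + 21609 = 56632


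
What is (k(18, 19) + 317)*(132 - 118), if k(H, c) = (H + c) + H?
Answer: 5208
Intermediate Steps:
k(H, c) = c + 2*H
(k(18, 19) + 317)*(132 - 118) = ((19 + 2*18) + 317)*(132 - 118) = ((19 + 36) + 317)*14 = (55 + 317)*14 = 372*14 = 5208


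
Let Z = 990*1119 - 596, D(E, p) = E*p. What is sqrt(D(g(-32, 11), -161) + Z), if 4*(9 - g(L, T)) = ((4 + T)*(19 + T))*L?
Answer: sqrt(526165) ≈ 725.37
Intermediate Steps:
g(L, T) = 9 - L*(4 + T)*(19 + T)/4 (g(L, T) = 9 - (4 + T)*(19 + T)*L/4 = 9 - L*(4 + T)*(19 + T)/4)
Z = 1107214 (Z = 1107810 - 596 = 1107214)
sqrt(D(g(-32, 11), -161) + Z) = sqrt((9 - 19*(-32) - 23/4*(-32)*11 - 1/4*(-32)*11**2)*(-161) + 1107214) = sqrt((9 + 608 + 2024 - 1/4*(-32)*121)*(-161) + 1107214) = sqrt((9 + 608 + 2024 + 968)*(-161) + 1107214) = sqrt(3609*(-161) + 1107214) = sqrt(-581049 + 1107214) = sqrt(526165)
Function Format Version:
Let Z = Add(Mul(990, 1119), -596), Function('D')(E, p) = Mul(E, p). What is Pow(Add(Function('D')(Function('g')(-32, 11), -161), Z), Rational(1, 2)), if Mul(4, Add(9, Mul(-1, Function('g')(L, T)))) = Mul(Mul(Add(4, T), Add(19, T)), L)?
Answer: Pow(526165, Rational(1, 2)) ≈ 725.37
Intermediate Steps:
Function('g')(L, T) = Add(9, Mul(Rational(-1, 4), L, Add(4, T), Add(19, T))) (Function('g')(L, T) = Add(9, Mul(Rational(-1, 4), Mul(Mul(Add(4, T), Add(19, T)), L))) = Add(9, Mul(Rational(-1, 4), Mul(L, Add(4, T), Add(19, T)))) = Add(9, Mul(Rational(-1, 4), L, Add(4, T), Add(19, T))))
Z = 1107214 (Z = Add(1107810, -596) = 1107214)
Pow(Add(Function('D')(Function('g')(-32, 11), -161), Z), Rational(1, 2)) = Pow(Add(Mul(Add(9, Mul(-19, -32), Mul(Rational(-23, 4), -32, 11), Mul(Rational(-1, 4), -32, Pow(11, 2))), -161), 1107214), Rational(1, 2)) = Pow(Add(Mul(Add(9, 608, 2024, Mul(Rational(-1, 4), -32, 121)), -161), 1107214), Rational(1, 2)) = Pow(Add(Mul(Add(9, 608, 2024, 968), -161), 1107214), Rational(1, 2)) = Pow(Add(Mul(3609, -161), 1107214), Rational(1, 2)) = Pow(Add(-581049, 1107214), Rational(1, 2)) = Pow(526165, Rational(1, 2))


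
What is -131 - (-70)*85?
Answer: 5819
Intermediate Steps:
-131 - (-70)*85 = -131 - 70*(-85) = -131 + 5950 = 5819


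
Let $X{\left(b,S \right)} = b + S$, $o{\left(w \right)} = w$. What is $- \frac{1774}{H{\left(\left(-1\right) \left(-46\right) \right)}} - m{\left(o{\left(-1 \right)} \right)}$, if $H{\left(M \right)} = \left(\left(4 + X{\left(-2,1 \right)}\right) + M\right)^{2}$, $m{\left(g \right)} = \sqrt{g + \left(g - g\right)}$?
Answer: $- \frac{1774}{2401} - i \approx -0.73886 - 1.0 i$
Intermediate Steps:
$X{\left(b,S \right)} = S + b$
$m{\left(g \right)} = \sqrt{g}$ ($m{\left(g \right)} = \sqrt{g + 0} = \sqrt{g}$)
$H{\left(M \right)} = \left(3 + M\right)^{2}$ ($H{\left(M \right)} = \left(\left(4 + \left(1 - 2\right)\right) + M\right)^{2} = \left(\left(4 - 1\right) + M\right)^{2} = \left(3 + M\right)^{2}$)
$- \frac{1774}{H{\left(\left(-1\right) \left(-46\right) \right)}} - m{\left(o{\left(-1 \right)} \right)} = - \frac{1774}{\left(3 - -46\right)^{2}} - \sqrt{-1} = - \frac{1774}{\left(3 + 46\right)^{2}} - i = - \frac{1774}{49^{2}} - i = - \frac{1774}{2401} - i$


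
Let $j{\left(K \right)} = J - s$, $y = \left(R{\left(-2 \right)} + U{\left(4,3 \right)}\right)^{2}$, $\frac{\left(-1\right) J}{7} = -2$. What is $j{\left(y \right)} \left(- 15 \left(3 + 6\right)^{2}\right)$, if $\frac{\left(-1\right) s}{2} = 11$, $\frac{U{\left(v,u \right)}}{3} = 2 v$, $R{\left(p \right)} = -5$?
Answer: $-43740$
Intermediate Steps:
$J = 14$ ($J = \left(-7\right) \left(-2\right) = 14$)
$U{\left(v,u \right)} = 6 v$ ($U{\left(v,u \right)} = 3 \cdot 2 v = 6 v$)
$s = -22$ ($s = \left(-2\right) 11 = -22$)
$y = 361$ ($y = \left(-5 + 6 \cdot 4\right)^{2} = \left(-5 + 24\right)^{2} = 19^{2} = 361$)
$j{\left(K \right)} = 36$ ($j{\left(K \right)} = 14 - -22 = 14 + 22 = 36$)
$j{\left(y \right)} \left(- 15 \left(3 + 6\right)^{2}\right) = 36 \left(- 15 \left(3 + 6\right)^{2}\right) = 36 \left(- 15 \cdot 9^{2}\right) = 36 \left(\left(-15\right) 81\right) = 36 \left(-1215\right) = -43740$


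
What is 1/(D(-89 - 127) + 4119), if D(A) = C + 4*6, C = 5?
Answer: 1/4148 ≈ 0.00024108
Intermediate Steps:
D(A) = 29 (D(A) = 5 + 4*6 = 5 + 24 = 29)
1/(D(-89 - 127) + 4119) = 1/(29 + 4119) = 1/4148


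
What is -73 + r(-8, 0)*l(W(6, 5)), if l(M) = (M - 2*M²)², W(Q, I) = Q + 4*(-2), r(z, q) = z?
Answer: -873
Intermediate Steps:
W(Q, I) = -8 + Q (W(Q, I) = Q - 8 = -8 + Q)
-73 + r(-8, 0)*l(W(6, 5)) = -73 - 8*(-8 + 6)²*(-1 + 2*(-8 + 6))² = -73 - 8*(-2)²*(-1 + 2*(-2))² = -73 - 32*(-1 - 4)² = -73 - 32*(-5)² = -73 - 32*25 = -73 - 8*100 = -73 - 800 = -873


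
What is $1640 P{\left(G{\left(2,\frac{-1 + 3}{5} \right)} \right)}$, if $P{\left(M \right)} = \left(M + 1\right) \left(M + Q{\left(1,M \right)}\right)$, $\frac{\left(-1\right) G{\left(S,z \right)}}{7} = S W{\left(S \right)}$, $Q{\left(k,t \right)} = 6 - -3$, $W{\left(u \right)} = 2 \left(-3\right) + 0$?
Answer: $12964200$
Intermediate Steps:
$W{\left(u \right)} = -6$ ($W{\left(u \right)} = -6 + 0 = -6$)
$Q{\left(k,t \right)} = 9$ ($Q{\left(k,t \right)} = 6 + 3 = 9$)
$G{\left(S,z \right)} = 42 S$ ($G{\left(S,z \right)} = - 7 S \left(-6\right) = - 7 \left(- 6 S\right) = 42 S$)
$P{\left(M \right)} = \left(1 + M\right) \left(9 + M\right)$ ($P{\left(M \right)} = \left(M + 1\right) \left(M + 9\right) = \left(1 + M\right) \left(9 + M\right)$)
$1640 P{\left(G{\left(2,\frac{-1 + 3}{5} \right)} \right)} = 1640 \left(9 + \left(42 \cdot 2\right)^{2} + 10 \cdot 42 \cdot 2\right) = 1640 \left(9 + 84^{2} + 10 \cdot 84\right) = 1640 \left(9 + 7056 + 840\right) = 1640 \cdot 7905 = 12964200$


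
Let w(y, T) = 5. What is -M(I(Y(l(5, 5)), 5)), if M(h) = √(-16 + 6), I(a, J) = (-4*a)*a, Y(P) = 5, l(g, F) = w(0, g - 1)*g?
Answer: -I*√10 ≈ -3.1623*I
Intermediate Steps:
l(g, F) = 5*g
I(a, J) = -4*a²
M(h) = I*√10 (M(h) = √(-10) = I*√10)
-M(I(Y(l(5, 5)), 5)) = -I*√10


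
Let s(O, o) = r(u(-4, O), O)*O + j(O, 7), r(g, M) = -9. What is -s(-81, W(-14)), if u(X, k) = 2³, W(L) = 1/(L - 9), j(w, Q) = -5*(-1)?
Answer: -734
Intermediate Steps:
j(w, Q) = 5
W(L) = 1/(-9 + L)
u(X, k) = 8
s(O, o) = 5 - 9*O (s(O, o) = -9*O + 5 = 5 - 9*O)
-s(-81, W(-14)) = -(5 - 9*(-81)) = -(5 + 729) = -1*734 = -734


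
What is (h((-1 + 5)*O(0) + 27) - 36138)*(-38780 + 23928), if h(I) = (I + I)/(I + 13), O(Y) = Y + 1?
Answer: 5903707130/11 ≈ 5.3670e+8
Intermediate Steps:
O(Y) = 1 + Y
h(I) = 2*I/(13 + I) (h(I) = (2*I)/(13 + I) = 2*I/(13 + I))
(h((-1 + 5)*O(0) + 27) - 36138)*(-38780 + 23928) = (2*((-1 + 5)*(1 + 0) + 27)/(13 + ((-1 + 5)*(1 + 0) + 27)) - 36138)*(-38780 + 23928) = (2*(4*1 + 27)/(13 + (4*1 + 27)) - 36138)*(-14852) = (2*(4 + 27)/(13 + (4 + 27)) - 36138)*(-14852) = (2*31/(13 + 31) - 36138)*(-14852) = (2*31/44 - 36138)*(-14852) = (2*31*(1/44) - 36138)*(-14852) = (31/22 - 36138)*(-14852) = -795005/22*(-14852) = 5903707130/11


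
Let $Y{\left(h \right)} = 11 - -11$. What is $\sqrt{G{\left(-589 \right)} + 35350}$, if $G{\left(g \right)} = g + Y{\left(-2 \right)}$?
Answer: $\sqrt{34783} \approx 186.5$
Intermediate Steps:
$Y{\left(h \right)} = 22$ ($Y{\left(h \right)} = 11 + 11 = 22$)
$G{\left(g \right)} = 22 + g$ ($G{\left(g \right)} = g + 22 = 22 + g$)
$\sqrt{G{\left(-589 \right)} + 35350} = \sqrt{\left(22 - 589\right) + 35350} = \sqrt{-567 + 35350} = \sqrt{34783}$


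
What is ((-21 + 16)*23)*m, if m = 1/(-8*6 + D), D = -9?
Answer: 115/57 ≈ 2.0175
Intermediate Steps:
m = -1/57 (m = 1/(-8*6 - 9) = 1/(-48 - 9) = 1/(-57) = -1/57 ≈ -0.017544)
((-21 + 16)*23)*m = ((-21 + 16)*23)*(-1/57) = -5*23*(-1/57) = -115*(-1/57) = 115/57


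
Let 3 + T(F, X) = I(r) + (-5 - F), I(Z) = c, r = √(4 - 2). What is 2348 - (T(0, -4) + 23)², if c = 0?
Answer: 2123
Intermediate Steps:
r = √2 ≈ 1.4142
I(Z) = 0
T(F, X) = -8 - F (T(F, X) = -3 + (0 + (-5 - F)) = -3 + (-5 - F) = -8 - F)
2348 - (T(0, -4) + 23)² = 2348 - ((-8 - 1*0) + 23)² = 2348 - ((-8 + 0) + 23)² = 2348 - (-8 + 23)² = 2348 - 1*15² = 2348 - 1*225 = 2348 - 225 = 2123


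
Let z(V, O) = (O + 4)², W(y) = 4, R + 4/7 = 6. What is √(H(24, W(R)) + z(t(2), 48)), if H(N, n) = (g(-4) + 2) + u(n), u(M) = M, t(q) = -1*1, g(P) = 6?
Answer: 2*√679 ≈ 52.115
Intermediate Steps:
R = 38/7 (R = -4/7 + 6 = 38/7 ≈ 5.4286)
t(q) = -1
z(V, O) = (4 + O)²
H(N, n) = 8 + n (H(N, n) = (6 + 2) + n = 8 + n)
√(H(24, W(R)) + z(t(2), 48)) = √((8 + 4) + (4 + 48)²) = √(12 + 52²) = √(12 + 2704) = √2716 = 2*√679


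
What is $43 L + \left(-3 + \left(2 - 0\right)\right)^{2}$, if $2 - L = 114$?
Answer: $-4815$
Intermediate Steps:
$L = -112$ ($L = 2 - 114 = -112$)
$43 L + \left(-3 + \left(2 - 0\right)\right)^{2} = 43 \left(-112\right) + \left(-3 + \left(2 - 0\right)\right)^{2} = -4816 + \left(-3 + \left(2 + 0\right)\right)^{2} = -4816 + \left(-3 + 2\right)^{2} = -4816 + \left(-1\right)^{2} = -4816 + 1 = -4815$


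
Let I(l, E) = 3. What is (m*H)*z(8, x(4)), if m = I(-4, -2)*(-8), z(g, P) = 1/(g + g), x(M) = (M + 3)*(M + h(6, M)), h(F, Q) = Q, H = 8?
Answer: -12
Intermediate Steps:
x(M) = 2*M*(3 + M) (x(M) = (M + 3)*(M + M) = (3 + M)*(2*M) = 2*M*(3 + M))
z(g, P) = 1/(2*g)
m = -24 (m = 3*(-8) = -24)
(m*H)*z(8, x(4)) = (-24*8)*((1/2)/8) = -96/8 = -192*1/16 = -12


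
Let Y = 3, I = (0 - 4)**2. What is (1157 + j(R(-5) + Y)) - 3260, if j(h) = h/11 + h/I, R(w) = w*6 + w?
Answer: -23187/11 ≈ -2107.9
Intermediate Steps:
I = 16 (I = (-4)**2 = 16)
R(w) = 7*w (R(w) = 6*w + w = 7*w)
j(h) = 27*h/176 (j(h) = h/11 + h/16 = 27*h/176)
(1157 + j(R(-5) + Y)) - 3260 = (1157 + 27*(7*(-5) + 3)/176) - 3260 = (1157 + 27*(-35 + 3)/176) - 3260 = (1157 + (27/176)*(-32)) - 3260 = (1157 - 54/11) - 3260 = 12673/11 - 3260 = -23187/11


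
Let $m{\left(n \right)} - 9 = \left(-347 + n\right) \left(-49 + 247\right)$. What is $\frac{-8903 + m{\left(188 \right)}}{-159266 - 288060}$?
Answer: $\frac{20188}{223663} \approx 0.090261$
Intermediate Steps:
$m{\left(n \right)} = -68697 + 198 n$ ($m{\left(n \right)} = 9 + \left(-347 + n\right) \left(-49 + 247\right) = 9 + \left(-347 + n\right) 198 = 9 + \left(-68706 + 198 n\right) = -68697 + 198 n$)
$\frac{-8903 + m{\left(188 \right)}}{-159266 - 288060} = \frac{-8903 + \left(-68697 + 198 \cdot 188\right)}{-159266 - 288060} = \frac{-8903 + \left(-68697 + 37224\right)}{-447326} = \left(-8903 - 31473\right) \left(- \frac{1}{447326}\right) = \left(-40376\right) \left(- \frac{1}{447326}\right) = \frac{20188}{223663}$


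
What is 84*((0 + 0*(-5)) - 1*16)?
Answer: -1344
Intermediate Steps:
84*((0 + 0*(-5)) - 1*16) = 84*((0 + 0) - 16) = 84*(0 - 16) = 84*(-16) = -1344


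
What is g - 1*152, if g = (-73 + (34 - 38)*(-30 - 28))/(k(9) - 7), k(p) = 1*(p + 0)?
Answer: -145/2 ≈ -72.500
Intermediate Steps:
k(p) = p (k(p) = 1*p = p)
g = 159/2 (g = (-73 + (34 - 38)*(-30 - 28))/(9 - 7) = (-73 - 4*(-58))/2 = (-73 + 232)*(½) = 159*(½) = 159/2 ≈ 79.500)
g - 1*152 = 159/2 - 1*152 = 159/2 - 152 = -145/2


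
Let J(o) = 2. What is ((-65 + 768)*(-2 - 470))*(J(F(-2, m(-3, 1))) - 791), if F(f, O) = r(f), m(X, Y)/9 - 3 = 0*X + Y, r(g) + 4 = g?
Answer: 261802824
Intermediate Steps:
r(g) = -4 + g
m(X, Y) = 27 + 9*Y (m(X, Y) = 27 + 9*(0*X + Y) = 27 + 9*(0 + Y) = 27 + 9*Y)
F(f, O) = -4 + f
((-65 + 768)*(-2 - 470))*(J(F(-2, m(-3, 1))) - 791) = ((-65 + 768)*(-2 - 470))*(2 - 791) = (703*(-472))*(-789) = -331816*(-789) = 261802824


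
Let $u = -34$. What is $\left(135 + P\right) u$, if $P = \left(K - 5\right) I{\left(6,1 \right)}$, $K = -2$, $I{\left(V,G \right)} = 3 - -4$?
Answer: $-2924$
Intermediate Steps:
$I{\left(V,G \right)} = 7$ ($I{\left(V,G \right)} = 3 + 4 = 7$)
$P = -49$ ($P = \left(-2 - 5\right) 7 = \left(-7\right) 7 = -49$)
$\left(135 + P\right) u = \left(135 - 49\right) \left(-34\right) = 86 \left(-34\right) = -2924$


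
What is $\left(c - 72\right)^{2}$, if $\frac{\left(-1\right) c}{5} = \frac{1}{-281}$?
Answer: $\frac{409131529}{78961} \approx 5181.4$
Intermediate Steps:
$c = \frac{5}{281}$ ($c = - \frac{5}{-281} = \left(-5\right) \left(- \frac{1}{281}\right) = \frac{5}{281} \approx 0.017794$)
$\left(c - 72\right)^{2} = \left(\frac{5}{281} - 72\right)^{2} = \left(- \frac{20227}{281}\right)^{2} = \frac{409131529}{78961}$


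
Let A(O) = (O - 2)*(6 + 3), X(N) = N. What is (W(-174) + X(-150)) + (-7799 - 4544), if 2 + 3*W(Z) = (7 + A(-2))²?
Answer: -36640/3 ≈ -12213.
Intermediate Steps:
A(O) = -18 + 9*O (A(O) = (-2 + O)*9 = -18 + 9*O)
W(Z) = 839/3 (W(Z) = -⅔ + (7 + (-18 + 9*(-2)))²/3 = -⅔ + (7 + (-18 - 18))²/3 = -⅔ + (7 - 36)²/3 = -⅔ + (⅓)*(-29)² = -⅔ + (⅓)*841 = -⅔ + 841/3 = 839/3)
(W(-174) + X(-150)) + (-7799 - 4544) = (839/3 - 150) + (-7799 - 4544) = 389/3 - 12343 = -36640/3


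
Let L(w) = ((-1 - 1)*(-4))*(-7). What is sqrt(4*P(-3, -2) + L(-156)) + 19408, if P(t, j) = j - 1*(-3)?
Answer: 19408 + 2*I*sqrt(13) ≈ 19408.0 + 7.2111*I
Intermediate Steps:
P(t, j) = 3 + j (P(t, j) = j + 3 = 3 + j)
L(w) = -56 (L(w) = -2*(-4)*(-7) = 8*(-7) = -56)
sqrt(4*P(-3, -2) + L(-156)) + 19408 = sqrt(4*(3 - 2) - 56) + 19408 = sqrt(4*1 - 56) + 19408 = sqrt(4 - 56) + 19408 = sqrt(-52) + 19408 = 2*I*sqrt(13) + 19408 = 19408 + 2*I*sqrt(13)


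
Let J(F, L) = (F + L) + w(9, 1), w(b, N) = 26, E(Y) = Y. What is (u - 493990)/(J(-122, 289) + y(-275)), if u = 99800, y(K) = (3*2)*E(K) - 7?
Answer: 197095/732 ≈ 269.26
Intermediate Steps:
y(K) = -7 + 6*K (y(K) = (3*2)*K - 7 = 6*K - 7 = -7 + 6*K)
J(F, L) = 26 + F + L (J(F, L) = (F + L) + 26 = 26 + F + L)
(u - 493990)/(J(-122, 289) + y(-275)) = (99800 - 493990)/((26 - 122 + 289) + (-7 + 6*(-275))) = -394190/(193 + (-7 - 1650)) = -394190/(193 - 1657) = -394190/(-1464) = -394190*(-1/1464) = 197095/732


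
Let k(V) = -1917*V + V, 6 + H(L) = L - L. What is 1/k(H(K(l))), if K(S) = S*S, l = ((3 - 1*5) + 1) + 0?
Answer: 1/11496 ≈ 8.6987e-5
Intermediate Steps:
l = -1 (l = ((3 - 5) + 1) + 0 = (-2 + 1) + 0 = -1 + 0 = -1)
K(S) = S²
H(L) = -6 (H(L) = -6 + (L - L) = -6 + 0 = -6)
k(V) = -1916*V
1/k(H(K(l))) = 1/(-1916*(-6)) = 1/11496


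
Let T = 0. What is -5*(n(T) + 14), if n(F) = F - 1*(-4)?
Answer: -90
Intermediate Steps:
n(F) = 4 + F (n(F) = F + 4 = 4 + F)
-5*(n(T) + 14) = -5*((4 + 0) + 14) = -5*(4 + 14) = -5*18 = -90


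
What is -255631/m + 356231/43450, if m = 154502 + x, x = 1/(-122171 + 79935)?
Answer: 18371085560501/2807277169950 ≈ 6.5441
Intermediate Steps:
x = -1/42236 (x = 1/(-42236) = -1/42236 ≈ -2.3676e-5)
m = 6525546471/42236 (m = 154502 - 1/42236 = 6525546471/42236 ≈ 1.5450e+5)
-255631/m + 356231/43450 = -255631/6525546471/42236 + 356231/43450 = -255631*42236/6525546471 + 356231*(1/43450) = -106899316/64609371 + 356231/43450 = 18371085560501/2807277169950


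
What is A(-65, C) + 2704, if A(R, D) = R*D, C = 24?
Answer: 1144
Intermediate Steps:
A(R, D) = D*R
A(-65, C) + 2704 = 24*(-65) + 2704 = -1560 + 2704 = 1144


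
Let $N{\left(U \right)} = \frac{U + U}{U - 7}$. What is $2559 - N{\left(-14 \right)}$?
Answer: $\frac{7673}{3} \approx 2557.7$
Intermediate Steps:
$N{\left(U \right)} = \frac{2 U}{-7 + U}$
$2559 - N{\left(-14 \right)} = 2559 - 2 \left(-14\right) \frac{1}{-7 - 14} = 2559 - 2 \left(-14\right) \frac{1}{-21} = 2559 - 2 \left(-14\right) \left(- \frac{1}{21}\right) = 2559 - \frac{4}{3} = \frac{7673}{3}$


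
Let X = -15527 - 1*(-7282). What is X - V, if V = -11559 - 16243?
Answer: 19557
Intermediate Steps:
V = -27802
X = -8245 (X = -15527 + 7282 = -8245)
X - V = -8245 - 1*(-27802) = -8245 + 27802 = 19557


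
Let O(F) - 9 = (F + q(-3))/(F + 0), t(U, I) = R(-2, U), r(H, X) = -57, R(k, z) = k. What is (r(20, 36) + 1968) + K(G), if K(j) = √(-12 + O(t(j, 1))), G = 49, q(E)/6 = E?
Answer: 1911 + √7 ≈ 1913.6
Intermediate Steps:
q(E) = 6*E
t(U, I) = -2
O(F) = 9 + (-18 + F)/F (O(F) = 9 + (F + 6*(-3))/(F + 0) = 9 + (F - 18)/F = 9 + (-18 + F)/F)
K(j) = √7 (K(j) = √(-12 + (10 - 18/(-2))) = √(-12 + (10 - 18*(-½))) = √(-12 + (10 + 9)) = √(-12 + 19) = √7)
(r(20, 36) + 1968) + K(G) = (-57 + 1968) + √7 = 1911 + √7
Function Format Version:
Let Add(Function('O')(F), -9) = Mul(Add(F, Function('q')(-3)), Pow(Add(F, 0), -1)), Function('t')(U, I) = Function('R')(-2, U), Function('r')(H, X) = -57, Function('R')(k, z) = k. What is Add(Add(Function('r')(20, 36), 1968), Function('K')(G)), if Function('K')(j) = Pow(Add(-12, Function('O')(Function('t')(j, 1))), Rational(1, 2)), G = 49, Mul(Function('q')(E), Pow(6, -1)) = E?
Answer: Add(1911, Pow(7, Rational(1, 2))) ≈ 1913.6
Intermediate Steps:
Function('q')(E) = Mul(6, E)
Function('t')(U, I) = -2
Function('O')(F) = Add(9, Mul(Pow(F, -1), Add(-18, F))) (Function('O')(F) = Add(9, Mul(Add(F, Mul(6, -3)), Pow(Add(F, 0), -1))) = Add(9, Mul(Add(F, -18), Pow(F, -1))) = Add(9, Mul(Add(-18, F), Pow(F, -1))) = Add(9, Mul(Pow(F, -1), Add(-18, F))))
Function('K')(j) = Pow(7, Rational(1, 2)) (Function('K')(j) = Pow(Add(-12, Add(10, Mul(-18, Pow(-2, -1)))), Rational(1, 2)) = Pow(Add(-12, Add(10, Mul(-18, Rational(-1, 2)))), Rational(1, 2)) = Pow(Add(-12, Add(10, 9)), Rational(1, 2)) = Pow(Add(-12, 19), Rational(1, 2)) = Pow(7, Rational(1, 2)))
Add(Add(Function('r')(20, 36), 1968), Function('K')(G)) = Add(Add(-57, 1968), Pow(7, Rational(1, 2))) = Add(1911, Pow(7, Rational(1, 2)))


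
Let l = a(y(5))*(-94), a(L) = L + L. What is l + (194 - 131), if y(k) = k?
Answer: -877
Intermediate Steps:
a(L) = 2*L
l = -940 (l = (2*5)*(-94) = 10*(-94) = -940)
l + (194 - 131) = -940 + (194 - 131) = -940 + 63 = -877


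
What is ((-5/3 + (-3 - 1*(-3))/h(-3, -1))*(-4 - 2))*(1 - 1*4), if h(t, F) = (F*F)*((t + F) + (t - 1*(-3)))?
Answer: -30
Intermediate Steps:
h(t, F) = F²*(3 + F + 2*t) (h(t, F) = F²*((F + t) + (t + 3)) = F²*((F + t) + (3 + t)) = F²*(3 + F + 2*t))
((-5/3 + (-3 - 1*(-3))/h(-3, -1))*(-4 - 2))*(1 - 1*4) = ((-5/3 + (-3 - 1*(-3))/(((-1)²*(3 - 1 + 2*(-3)))))*(-4 - 2))*(1 - 1*4) = ((-5*⅓ + (-3 + 3)/((1*(3 - 1 - 6))))*(-6))*(1 - 4) = ((-5/3 + 0/((1*(-4))))*(-6))*(-3) = ((-5/3 + 0/(-4))*(-6))*(-3) = ((-5/3 + 0*(-¼))*(-6))*(-3) = ((-5/3 + 0)*(-6))*(-3) = -5/3*(-6)*(-3) = 10*(-3) = -30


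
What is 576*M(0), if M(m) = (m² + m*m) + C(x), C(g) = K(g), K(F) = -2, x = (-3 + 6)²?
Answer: -1152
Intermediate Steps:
x = 9 (x = 3² = 9)
C(g) = -2
M(m) = -2 + 2*m² (M(m) = (m² + m*m) - 2 = (m² + m²) - 2 = 2*m² - 2 = -2 + 2*m²)
576*M(0) = 576*(-2 + 2*0²) = 576*(-2 + 2*0) = 576*(-2 + 0) = 576*(-2) = -1152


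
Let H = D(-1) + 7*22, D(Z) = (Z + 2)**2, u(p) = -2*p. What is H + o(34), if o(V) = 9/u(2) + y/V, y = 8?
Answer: 10403/68 ≈ 152.99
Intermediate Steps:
o(V) = -9/4 + 8/V (o(V) = 9/((-2*2)) + 8/V = 9/(-4) + 8/V = 9*(-1/4) + 8/V = -9/4 + 8/V)
D(Z) = (2 + Z)**2
H = 155 (H = (2 - 1)**2 + 7*22 = 1**2 + 154 = 1 + 154 = 155)
H + o(34) = 155 + (-9/4 + 8/34) = 155 + (-9/4 + 8*(1/34)) = 155 + (-9/4 + 4/17) = 155 - 137/68 = 10403/68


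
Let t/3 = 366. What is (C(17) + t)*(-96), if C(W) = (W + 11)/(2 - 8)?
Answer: -104960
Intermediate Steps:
C(W) = -11/6 - W/6 (C(W) = (11 + W)/(-6) = (11 + W)*(-1/6) = -11/6 - W/6)
t = 1098 (t = 3*366 = 1098)
(C(17) + t)*(-96) = ((-11/6 - 1/6*17) + 1098)*(-96) = ((-11/6 - 17/6) + 1098)*(-96) = (-14/3 + 1098)*(-96) = (3280/3)*(-96) = -104960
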